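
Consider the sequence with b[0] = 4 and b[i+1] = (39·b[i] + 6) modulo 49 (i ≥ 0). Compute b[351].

11

We have b[0] = 4,  b[1] = 15,  b[2] = 3,  b[3] = 25,  b[4] = 1,  b[5] = 45,  b[6] = 46,  b[7] = 36,  b[8] = 38,  b[9] = 18,  b[10] = 22,  b[11] = 31,  b[12] = 39,  b[13] = 8,  b[14] = 24,  b[15] = 11,  b[16] = 43,  b[17] = 17,  b[18] = 32,  b[19] = 29,  b[20] = 10,  b[21] = 4.
The sequence repeats with period 21.
So b[351] = b[0 + ((351-0) mod 21)] = b[15] = 11.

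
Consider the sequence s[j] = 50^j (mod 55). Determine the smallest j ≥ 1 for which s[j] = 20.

4

Listing terms: s[0] = 1,  s[1] = 50,  s[2] = 25,  s[3] = 40,  s[4] = 20,  s[5] = 10,  s[6] = 5,  s[7] = 30,  s[8] = 15,  s[9] = 35,  s[10] = 45,  s[11] = 50.
Since s[11] = s[1] = 50, the sequence is eventually periodic: after a pre-period of length 1 it cycles with period 10.
The value 20 first appears (with j ≥ 1) at s[4].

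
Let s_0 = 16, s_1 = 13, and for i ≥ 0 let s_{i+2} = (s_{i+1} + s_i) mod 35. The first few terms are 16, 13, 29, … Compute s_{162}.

29

We have s_0 = 16, s_1 = 13, s_2 = 29, s_3 = 7, s_4 = 1, s_5 = 8, s_6 = 9, s_7 = 17, s_8 = 26, s_9 = 8, s_{10} = 34, s_{11} = 7, s_{12} = 6, s_{13} = 13, s_{14} = 19, s_{15} = 32, s_{16} = 16, s_{17} = 13.
Since (s_{16}, s_{17}) = (s_0, s_1) = (16, 13) (two consecutive terms determine the rest), the sequence is periodic with period 16.
(162 - 0) mod 16 = 2, so s_{162} = s_2 = 29.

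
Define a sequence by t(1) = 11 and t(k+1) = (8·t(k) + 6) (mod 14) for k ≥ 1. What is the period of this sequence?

7

Listing terms: t(1) = 11; t(2) = 10; t(3) = 2; t(4) = 8; t(5) = 0; t(6) = 6; t(7) = 12; t(8) = 4; t(9) = 10.
Since t(9) = t(2) = 10, the sequence is eventually periodic: after a pre-period of length 1 it cycles with period 7.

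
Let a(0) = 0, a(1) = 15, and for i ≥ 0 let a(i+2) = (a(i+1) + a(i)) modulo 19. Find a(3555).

Computing terms: a(0) = 0,  a(1) = 15,  a(2) = 15,  a(3) = 11,  a(4) = 7,  a(5) = 18,  a(6) = 6,  a(7) = 5,  a(8) = 11,  a(9) = 16,  a(10) = 8,  a(11) = 5,  a(12) = 13,  a(13) = 18,  a(14) = 12,  a(15) = 11,  a(16) = 4,  a(17) = 15,  a(18) = 0,  a(19) = 15.
The sequence repeats with period 18.
So a(3555) = a(0 + ((3555-0) mod 18)) = a(9) = 16.

16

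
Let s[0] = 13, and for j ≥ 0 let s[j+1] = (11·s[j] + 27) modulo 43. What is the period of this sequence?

7

Listing terms: s[0] = 13,  s[1] = 41,  s[2] = 5,  s[3] = 39,  s[4] = 26,  s[5] = 12,  s[6] = 30,  s[7] = 13.
The sequence repeats with period 7.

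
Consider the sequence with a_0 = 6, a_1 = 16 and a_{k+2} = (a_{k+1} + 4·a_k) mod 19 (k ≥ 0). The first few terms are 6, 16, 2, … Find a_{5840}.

a_0 = 6,  a_1 = 16,  a_2 = 2,  a_3 = 9,  a_4 = 17,  a_5 = 15,  a_6 = 7,  a_7 = 10,  a_8 = 0,  a_9 = 2,  a_{10} = 2,  a_{11} = 10,  a_{12} = 18,  a_{13} = 1,  a_{14} = 16,  a_{15} = 1,  a_{16} = 8,  a_{17} = 12,  a_{18} = 6,  a_{19} = 16.
Since (a_{18}, a_{19}) = (a_0, a_1) = (6, 16) (two consecutive terms determine the rest), the sequence is periodic with period 18.
(5840 - 0) mod 18 = 8, so a_{5840} = a_8 = 0.

0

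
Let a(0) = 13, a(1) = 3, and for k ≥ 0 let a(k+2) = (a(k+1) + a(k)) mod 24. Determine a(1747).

Listing terms: a(0) = 13,  a(1) = 3,  a(2) = 16,  a(3) = 19,  a(4) = 11,  a(5) = 6,  a(6) = 17,  a(7) = 23,  a(8) = 16,  a(9) = 15,  a(10) = 7,  a(11) = 22,  a(12) = 5,  a(13) = 3,  a(14) = 8,  a(15) = 11,  a(16) = 19,  a(17) = 6,  a(18) = 1,  a(19) = 7,  a(20) = 8,  a(21) = 15,  a(22) = 23,  a(23) = 14,  a(24) = 13,  a(25) = 3.
Since (a(24), a(25)) = (a(0), a(1)) = (13, 3) (two consecutive terms determine the rest), the sequence is periodic with period 24.
(1747 - 0) mod 24 = 19, so a(1747) = a(19) = 7.

7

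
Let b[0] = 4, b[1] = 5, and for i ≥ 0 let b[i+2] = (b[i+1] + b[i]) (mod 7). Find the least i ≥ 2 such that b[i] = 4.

Listing terms: b[0] = 4; b[1] = 5; b[2] = 2; b[3] = 0; b[4] = 2; b[5] = 2; b[6] = 4; b[7] = 6; b[8] = 3; b[9] = 2; b[10] = 5; b[11] = 0; b[12] = 5; b[13] = 5; b[14] = 3; b[15] = 1; b[16] = 4; b[17] = 5.
Since (b[16], b[17]) = (b[0], b[1]) = (4, 5) (two consecutive terms determine the rest), the sequence is periodic with period 16.
The value 4 first appears (with i ≥ 2) at b[6].

6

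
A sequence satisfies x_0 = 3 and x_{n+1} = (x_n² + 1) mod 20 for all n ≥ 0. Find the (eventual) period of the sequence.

Listing terms: x_0 = 3, x_1 = 10, x_2 = 1, x_3 = 2, x_4 = 5, x_5 = 6, x_6 = 17, x_7 = 10.
Since x_7 = x_1 = 10, the sequence is eventually periodic: after a pre-period of length 1 it cycles with period 6.

6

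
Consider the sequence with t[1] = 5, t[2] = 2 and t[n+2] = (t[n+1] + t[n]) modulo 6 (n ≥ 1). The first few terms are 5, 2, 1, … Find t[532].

3

Listing terms: t[1] = 5,  t[2] = 2,  t[3] = 1,  t[4] = 3,  t[5] = 4,  t[6] = 1,  t[7] = 5,  t[8] = 0,  t[9] = 5,  t[10] = 5,  t[11] = 4,  t[12] = 3,  t[13] = 1,  t[14] = 4,  t[15] = 5,  t[16] = 3,  t[17] = 2,  t[18] = 5,  t[19] = 1,  t[20] = 0,  t[21] = 1,  t[22] = 1,  t[23] = 2,  t[24] = 3,  t[25] = 5,  t[26] = 2.
Since (t[25], t[26]) = (t[1], t[2]) = (5, 2) (two consecutive terms determine the rest), the sequence is periodic with period 24.
(532 - 1) mod 24 = 3, so t[532] = t[4] = 3.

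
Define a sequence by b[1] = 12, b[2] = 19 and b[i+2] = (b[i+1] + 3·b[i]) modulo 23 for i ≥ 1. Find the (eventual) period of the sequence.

b[1] = 12,  b[2] = 19,  b[3] = 9,  b[4] = 20,  b[5] = 1,  b[6] = 15,  b[7] = 18,  b[8] = 17,  b[9] = 2,  b[10] = 7,  b[11] = 13,  b[12] = 11,  b[13] = 4,  b[14] = 14,  b[15] = 3,  b[16] = 22,  b[17] = 8,  b[18] = 5,  b[19] = 6,  b[20] = 21,  b[21] = 16,  b[22] = 10,  b[23] = 12,  b[24] = 19.
Since (b[23], b[24]) = (b[1], b[2]) = (12, 19) (two consecutive terms determine the rest), the sequence is periodic with period 22.

22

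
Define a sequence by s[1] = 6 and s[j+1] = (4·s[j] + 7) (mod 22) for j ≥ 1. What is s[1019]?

3

Computing terms: s[1] = 6, s[2] = 9, s[3] = 21, s[4] = 3, s[5] = 19, s[6] = 17, s[7] = 9.
Since s[7] = s[2] = 9, the sequence is eventually periodic: after a pre-period of length 1 it cycles with period 5.
For j ≥ 2, s[j] depends only on (j - 2) mod 5. (1019 - 2) mod 5 = 2, so s[1019] = s[4] = 3.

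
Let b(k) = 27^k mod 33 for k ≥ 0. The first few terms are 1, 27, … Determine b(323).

15

Listing terms: b(0) = 1, b(1) = 27, b(2) = 3, b(3) = 15, b(4) = 9, b(5) = 12, b(6) = 27.
Since b(6) = b(1) = 27, the sequence is eventually periodic: after a pre-period of length 1 it cycles with period 5.
For k ≥ 1, b(k) depends only on (k - 1) mod 5. (323 - 1) mod 5 = 2, so b(323) = b(3) = 15.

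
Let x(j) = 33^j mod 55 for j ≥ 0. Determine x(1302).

44

Computing terms: x(0) = 1, x(1) = 33, x(2) = 44, x(3) = 22, x(4) = 11, x(5) = 33.
Since x(5) = x(1) = 33, the sequence is eventually periodic: after a pre-period of length 1 it cycles with period 4.
For j ≥ 1, x(j) depends only on (j - 1) mod 4. (1302 - 1) mod 4 = 1, so x(1302) = x(2) = 44.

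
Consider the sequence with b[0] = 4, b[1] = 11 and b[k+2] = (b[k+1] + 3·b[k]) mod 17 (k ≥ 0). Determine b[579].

We have b[0] = 4; b[1] = 11; b[2] = 6; b[3] = 5; b[4] = 6; b[5] = 4; b[6] = 5; b[7] = 0; b[8] = 15; b[9] = 15; b[10] = 9; b[11] = 3; b[12] = 13; b[13] = 5; b[14] = 10; b[15] = 8; b[16] = 4; b[17] = 11.
The sequence repeats with period 16.
(579 - 0) mod 16 = 3, so b[579] = b[3] = 5.

5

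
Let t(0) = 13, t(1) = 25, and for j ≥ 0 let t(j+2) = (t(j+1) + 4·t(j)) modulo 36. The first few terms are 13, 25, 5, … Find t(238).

t(0) = 13,  t(1) = 25,  t(2) = 5,  t(3) = 33,  t(4) = 17,  t(5) = 5,  t(6) = 1,  t(7) = 21,  t(8) = 25,  t(9) = 1,  t(10) = 29,  t(11) = 33,  t(12) = 5,  t(13) = 29,  t(14) = 13,  t(15) = 21,  t(16) = 1,  t(17) = 13,  t(18) = 17,  t(19) = 33,  t(20) = 29,  t(21) = 17,  t(22) = 25,  t(23) = 21,  t(24) = 13,  t(25) = 25.
The sequence repeats with period 24.
(238 - 0) mod 24 = 22, so t(238) = t(22) = 25.

25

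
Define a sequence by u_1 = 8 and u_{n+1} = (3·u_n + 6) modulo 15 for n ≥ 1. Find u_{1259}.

We have u_1 = 8, u_2 = 0, u_3 = 6, u_4 = 9, u_5 = 3, u_6 = 0.
Since u_6 = u_2 = 0, the sequence is eventually periodic: after a pre-period of length 1 it cycles with period 4.
For n ≥ 2, u_n depends only on (n - 2) mod 4. (1259 - 2) mod 4 = 1, so u_{1259} = u_3 = 6.

6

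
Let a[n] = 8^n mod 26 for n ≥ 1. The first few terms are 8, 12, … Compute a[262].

We have a[1] = 8,  a[2] = 12,  a[3] = 18,  a[4] = 14,  a[5] = 8.
The sequence repeats with period 4.
So a[262] = a[1 + ((262-1) mod 4)] = a[2] = 12.

12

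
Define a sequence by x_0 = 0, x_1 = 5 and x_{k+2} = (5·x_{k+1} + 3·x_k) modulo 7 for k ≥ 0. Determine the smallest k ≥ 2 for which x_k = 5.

4

x_0 = 0; x_1 = 5; x_2 = 4; x_3 = 0; x_4 = 5.
Since (x_3, x_4) = (x_0, x_1) = (0, 5) (two consecutive terms determine the rest), the sequence is periodic with period 3.
The value 5 next appears (with k ≥ 2) at x_4.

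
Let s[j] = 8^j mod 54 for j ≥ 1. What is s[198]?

s[1] = 8; s[2] = 10; s[3] = 26; s[4] = 46; s[5] = 44; s[6] = 28; s[7] = 8.
Since s[7] = s[1] = 8, the sequence is periodic with period 6.
So s[198] = s[1 + ((198-1) mod 6)] = s[6] = 28.

28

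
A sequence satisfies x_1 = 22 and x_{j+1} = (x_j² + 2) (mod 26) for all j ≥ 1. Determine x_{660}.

16

We have x_1 = 22, x_2 = 18, x_3 = 14, x_4 = 16, x_5 = 24, x_6 = 6, x_7 = 12, x_8 = 16.
Since x_8 = x_4 = 16, the sequence is eventually periodic: after a pre-period of length 3 it cycles with period 4.
For j ≥ 4, x_j depends only on (j - 4) mod 4. (660 - 4) mod 4 = 0, so x_{660} = x_4 = 16.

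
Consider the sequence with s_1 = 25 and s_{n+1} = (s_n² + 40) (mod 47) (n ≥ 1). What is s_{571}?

Listing terms: s_1 = 25; s_2 = 7; s_3 = 42; s_4 = 18; s_5 = 35; s_6 = 43; s_7 = 9; s_8 = 27; s_9 = 17; s_{10} = 0; s_{11} = 40; s_{12} = 42.
Since s_{12} = s_3 = 42, the sequence is eventually periodic: after a pre-period of length 2 it cycles with period 9.
For n ≥ 3, s_n depends only on (n - 3) mod 9. (571 - 3) mod 9 = 1, so s_{571} = s_4 = 18.

18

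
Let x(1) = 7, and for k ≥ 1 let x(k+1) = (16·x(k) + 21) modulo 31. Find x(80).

3

Listing terms: x(1) = 7,  x(2) = 9,  x(3) = 10,  x(4) = 26,  x(5) = 3,  x(6) = 7.
Since x(6) = x(1) = 7, the sequence is periodic with period 5.
(80 - 1) mod 5 = 4, so x(80) = x(5) = 3.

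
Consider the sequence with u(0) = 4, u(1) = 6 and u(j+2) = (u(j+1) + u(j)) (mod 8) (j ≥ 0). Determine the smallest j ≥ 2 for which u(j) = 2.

Computing terms: u(0) = 4; u(1) = 6; u(2) = 2; u(3) = 0; u(4) = 2; u(5) = 2; u(6) = 4; u(7) = 6.
The sequence repeats with period 6.
The value 2 first appears (with j ≥ 2) at u(2).

2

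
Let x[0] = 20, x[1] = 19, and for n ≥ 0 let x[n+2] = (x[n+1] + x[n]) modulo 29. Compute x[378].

Listing terms: x[0] = 20; x[1] = 19; x[2] = 10; x[3] = 0; x[4] = 10; x[5] = 10; x[6] = 20; x[7] = 1; x[8] = 21; x[9] = 22; x[10] = 14; x[11] = 7; x[12] = 21; x[13] = 28; x[14] = 20; x[15] = 19.
The sequence repeats with period 14.
(378 - 0) mod 14 = 0, so x[378] = x[0] = 20.

20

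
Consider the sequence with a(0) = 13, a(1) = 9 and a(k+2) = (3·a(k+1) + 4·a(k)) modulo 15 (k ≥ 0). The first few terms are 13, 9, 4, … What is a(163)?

3

Listing terms: a(0) = 13; a(1) = 9; a(2) = 4; a(3) = 3; a(4) = 10; a(5) = 12; a(6) = 1; a(7) = 6; a(8) = 7; a(9) = 0; a(10) = 13; a(11) = 9.
Since (a(10), a(11)) = (a(0), a(1)) = (13, 9) (two consecutive terms determine the rest), the sequence is periodic with period 10.
So a(163) = a(0 + ((163-0) mod 10)) = a(3) = 3.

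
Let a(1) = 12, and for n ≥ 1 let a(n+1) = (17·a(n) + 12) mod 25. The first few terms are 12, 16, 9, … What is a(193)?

Computing terms: a(1) = 12, a(2) = 16, a(3) = 9, a(4) = 15, a(5) = 17, a(6) = 1, a(7) = 4, a(8) = 5, a(9) = 22, a(10) = 11, a(11) = 24, a(12) = 20, a(13) = 2, a(14) = 21, a(15) = 19, a(16) = 10, a(17) = 7, a(18) = 6, a(19) = 14, a(20) = 0, a(21) = 12.
The sequence repeats with period 20.
(193 - 1) mod 20 = 12, so a(193) = a(13) = 2.

2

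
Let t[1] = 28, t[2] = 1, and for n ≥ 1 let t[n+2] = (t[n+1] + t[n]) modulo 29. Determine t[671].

We have t[1] = 28,  t[2] = 1,  t[3] = 0,  t[4] = 1,  t[5] = 1,  t[6] = 2,  t[7] = 3,  t[8] = 5,  t[9] = 8,  t[10] = 13,  t[11] = 21,  t[12] = 5,  t[13] = 26,  t[14] = 2,  t[15] = 28,  t[16] = 1.
Since (t[15], t[16]) = (t[1], t[2]) = (28, 1) (two consecutive terms determine the rest), the sequence is periodic with period 14.
So t[671] = t[1 + ((671-1) mod 14)] = t[13] = 26.

26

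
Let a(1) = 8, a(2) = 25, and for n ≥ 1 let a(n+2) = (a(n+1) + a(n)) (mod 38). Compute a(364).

a(1) = 8; a(2) = 25; a(3) = 33; a(4) = 20; a(5) = 15; a(6) = 35; a(7) = 12; a(8) = 9; a(9) = 21; a(10) = 30; a(11) = 13; a(12) = 5; a(13) = 18; a(14) = 23; a(15) = 3; a(16) = 26; a(17) = 29; a(18) = 17; a(19) = 8; a(20) = 25.
The sequence repeats with period 18.
So a(364) = a(1 + ((364-1) mod 18)) = a(4) = 20.

20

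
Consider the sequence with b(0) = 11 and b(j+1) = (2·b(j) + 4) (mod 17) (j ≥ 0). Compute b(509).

0

b(0) = 11, b(1) = 9, b(2) = 5, b(3) = 14, b(4) = 15, b(5) = 0, b(6) = 4, b(7) = 12, b(8) = 11.
Since b(8) = b(0) = 11, the sequence is periodic with period 8.
So b(509) = b(0 + ((509-0) mod 8)) = b(5) = 0.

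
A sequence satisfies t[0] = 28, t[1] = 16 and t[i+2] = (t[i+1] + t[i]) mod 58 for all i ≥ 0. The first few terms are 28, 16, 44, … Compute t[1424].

34

t[0] = 28; t[1] = 16; t[2] = 44; t[3] = 2; t[4] = 46; t[5] = 48; t[6] = 36; t[7] = 26; t[8] = 4; t[9] = 30; t[10] = 34; t[11] = 6; t[12] = 40; t[13] = 46; t[14] = 28; t[15] = 16.
Since (t[14], t[15]) = (t[0], t[1]) = (28, 16) (two consecutive terms determine the rest), the sequence is periodic with period 14.
So t[1424] = t[0 + ((1424-0) mod 14)] = t[10] = 34.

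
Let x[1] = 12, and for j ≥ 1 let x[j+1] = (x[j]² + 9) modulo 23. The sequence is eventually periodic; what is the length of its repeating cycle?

3

Computing terms: x[1] = 12; x[2] = 15; x[3] = 4; x[4] = 2; x[5] = 13; x[6] = 17; x[7] = 22; x[8] = 10; x[9] = 17.
Since x[9] = x[6] = 17, the sequence is eventually periodic: after a pre-period of length 5 it cycles with period 3.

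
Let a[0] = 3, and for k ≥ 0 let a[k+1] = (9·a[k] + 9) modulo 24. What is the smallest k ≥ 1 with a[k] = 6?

Computing terms: a[0] = 3,  a[1] = 12,  a[2] = 21,  a[3] = 6,  a[4] = 15,  a[5] = 0,  a[6] = 9,  a[7] = 18,  a[8] = 3.
The sequence repeats with period 8.
The value 6 first appears (with k ≥ 1) at a[3].

3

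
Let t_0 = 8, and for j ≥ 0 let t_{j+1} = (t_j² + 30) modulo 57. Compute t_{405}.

t_0 = 8; t_1 = 37; t_2 = 31; t_3 = 22; t_4 = 1; t_5 = 31.
Since t_5 = t_2 = 31, the sequence is eventually periodic: after a pre-period of length 2 it cycles with period 3.
For j ≥ 2, t_j depends only on (j - 2) mod 3. (405 - 2) mod 3 = 1, so t_{405} = t_3 = 22.

22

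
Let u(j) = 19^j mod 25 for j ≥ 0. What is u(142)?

We have u(0) = 1, u(1) = 19, u(2) = 11, u(3) = 9, u(4) = 21, u(5) = 24, u(6) = 6, u(7) = 14, u(8) = 16, u(9) = 4, u(10) = 1.
Since u(10) = u(0) = 1, the sequence is periodic with period 10.
So u(142) = u(0 + ((142-0) mod 10)) = u(2) = 11.

11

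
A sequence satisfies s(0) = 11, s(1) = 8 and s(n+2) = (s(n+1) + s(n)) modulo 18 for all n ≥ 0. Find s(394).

s(0) = 11,  s(1) = 8,  s(2) = 1,  s(3) = 9,  s(4) = 10,  s(5) = 1,  s(6) = 11,  s(7) = 12,  s(8) = 5,  s(9) = 17,  s(10) = 4,  s(11) = 3,  s(12) = 7,  s(13) = 10,  s(14) = 17,  s(15) = 9,  s(16) = 8,  s(17) = 17,  s(18) = 7,  s(19) = 6,  s(20) = 13,  s(21) = 1,  s(22) = 14,  s(23) = 15,  s(24) = 11,  s(25) = 8.
The sequence repeats with period 24.
So s(394) = s(0 + ((394-0) mod 24)) = s(10) = 4.

4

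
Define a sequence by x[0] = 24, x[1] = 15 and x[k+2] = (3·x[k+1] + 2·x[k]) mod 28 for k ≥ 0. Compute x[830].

9

Listing terms: x[0] = 24, x[1] = 15, x[2] = 9, x[3] = 1, x[4] = 21, x[5] = 9, x[6] = 13, x[7] = 1, x[8] = 1, x[9] = 5, x[10] = 17, x[11] = 5, x[12] = 21, x[13] = 17, x[14] = 9, x[15] = 5, x[16] = 5, x[17] = 25, x[18] = 1, x[19] = 25, x[20] = 21, x[21] = 1, x[22] = 17, x[23] = 25, x[24] = 25, x[25] = 13, x[26] = 5, x[27] = 13, x[28] = 21, x[29] = 5, x[30] = 1, x[31] = 13, x[32] = 13, x[33] = 9, x[34] = 25, x[35] = 9, x[36] = 21, x[37] = 25, x[38] = 5, x[39] = 9, x[40] = 9, x[41] = 17, x[42] = 13, x[43] = 17, x[44] = 21, x[45] = 13, x[46] = 25, x[47] = 17, x[48] = 17, x[49] = 1, x[50] = 9, x[51] = 1.
Since (x[50], x[51]) = (x[2], x[3]) = (9, 1) (two consecutive terms determine the rest), the sequence is eventually periodic: after a pre-period of length 2 it cycles with period 48.
For k ≥ 2, x[k] depends only on (k - 2) mod 48. (830 - 2) mod 48 = 12, so x[830] = x[14] = 9.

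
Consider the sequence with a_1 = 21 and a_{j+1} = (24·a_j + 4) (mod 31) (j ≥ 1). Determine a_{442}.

Listing terms: a_1 = 21, a_2 = 12, a_3 = 13, a_4 = 6, a_5 = 24, a_6 = 22, a_7 = 5, a_8 = 0, a_9 = 4, a_{10} = 7, a_{11} = 17, a_{12} = 9, a_{13} = 3, a_{14} = 14, a_{15} = 30, a_{16} = 11, a_{17} = 20, a_{18} = 19, a_{19} = 26, a_{20} = 8, a_{21} = 10, a_{22} = 27, a_{23} = 1, a_{24} = 28, a_{25} = 25, a_{26} = 15, a_{27} = 23, a_{28} = 29, a_{29} = 18, a_{30} = 2, a_{31} = 21.
The sequence repeats with period 30.
(442 - 1) mod 30 = 21, so a_{442} = a_{22} = 27.

27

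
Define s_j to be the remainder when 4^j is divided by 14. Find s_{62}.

2

Computing terms: s_1 = 4,  s_2 = 2,  s_3 = 8,  s_4 = 4.
The sequence repeats with period 3.
(62 - 1) mod 3 = 1, so s_{62} = s_2 = 2.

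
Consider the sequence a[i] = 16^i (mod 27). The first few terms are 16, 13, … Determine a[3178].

16

Listing terms: a[1] = 16, a[2] = 13, a[3] = 19, a[4] = 7, a[5] = 4, a[6] = 10, a[7] = 25, a[8] = 22, a[9] = 1, a[10] = 16.
Since a[10] = a[1] = 16, the sequence is periodic with period 9.
(3178 - 1) mod 9 = 0, so a[3178] = a[1] = 16.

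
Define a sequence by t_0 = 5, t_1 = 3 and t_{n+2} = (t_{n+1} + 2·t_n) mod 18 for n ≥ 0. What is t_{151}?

Listing terms: t_0 = 5, t_1 = 3, t_2 = 13, t_3 = 1, t_4 = 9, t_5 = 11, t_6 = 11, t_7 = 15, t_8 = 1, t_9 = 13, t_{10} = 15, t_{11} = 5, t_{12} = 17, t_{13} = 9, t_{14} = 7, t_{15} = 7, t_{16} = 3, t_{17} = 17, t_{18} = 5, t_{19} = 3.
Since (t_{18}, t_{19}) = (t_0, t_1) = (5, 3) (two consecutive terms determine the rest), the sequence is periodic with period 18.
So t_{151} = t_{0 + ((151-0) mod 18)} = t_7 = 15.

15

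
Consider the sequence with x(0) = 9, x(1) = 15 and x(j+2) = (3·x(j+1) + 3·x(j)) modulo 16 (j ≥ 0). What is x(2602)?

We have x(0) = 9, x(1) = 15, x(2) = 8, x(3) = 5, x(4) = 7, x(5) = 4, x(6) = 1, x(7) = 15, x(8) = 0, x(9) = 13, x(10) = 7, x(11) = 12, x(12) = 9, x(13) = 15.
The sequence repeats with period 12.
So x(2602) = x(0 + ((2602-0) mod 12)) = x(10) = 7.

7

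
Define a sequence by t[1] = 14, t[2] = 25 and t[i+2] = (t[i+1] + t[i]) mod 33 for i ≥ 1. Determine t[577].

17

t[1] = 14; t[2] = 25; t[3] = 6; t[4] = 31; t[5] = 4; t[6] = 2; t[7] = 6; t[8] = 8; t[9] = 14; t[10] = 22; t[11] = 3; t[12] = 25; t[13] = 28; t[14] = 20; t[15] = 15; t[16] = 2; t[17] = 17; t[18] = 19; t[19] = 3; t[20] = 22; t[21] = 25; t[22] = 14; t[23] = 6; t[24] = 20; t[25] = 26; t[26] = 13; t[27] = 6; t[28] = 19; t[29] = 25; t[30] = 11; t[31] = 3; t[32] = 14; t[33] = 17; t[34] = 31; t[35] = 15; t[36] = 13; t[37] = 28; t[38] = 8; t[39] = 3; t[40] = 11; t[41] = 14; t[42] = 25.
Since (t[41], t[42]) = (t[1], t[2]) = (14, 25) (two consecutive terms determine the rest), the sequence is periodic with period 40.
(577 - 1) mod 40 = 16, so t[577] = t[17] = 17.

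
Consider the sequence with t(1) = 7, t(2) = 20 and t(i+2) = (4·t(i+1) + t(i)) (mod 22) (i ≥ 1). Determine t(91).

7

t(1) = 7,  t(2) = 20,  t(3) = 21,  t(4) = 16,  t(5) = 19,  t(6) = 4,  t(7) = 13,  t(8) = 12,  t(9) = 17,  t(10) = 14,  t(11) = 7,  t(12) = 20.
The sequence repeats with period 10.
(91 - 1) mod 10 = 0, so t(91) = t(1) = 7.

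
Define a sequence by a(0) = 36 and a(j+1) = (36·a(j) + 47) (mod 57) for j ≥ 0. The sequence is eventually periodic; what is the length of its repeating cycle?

We have a(0) = 36, a(1) = 32, a(2) = 2, a(3) = 5, a(4) = 56, a(5) = 11, a(6) = 44, a(7) = 35, a(8) = 53, a(9) = 17, a(10) = 32.
Since a(10) = a(1) = 32, the sequence is eventually periodic: after a pre-period of length 1 it cycles with period 9.

9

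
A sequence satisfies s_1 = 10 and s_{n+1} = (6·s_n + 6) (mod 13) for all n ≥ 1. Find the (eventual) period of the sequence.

s_1 = 10, s_2 = 1, s_3 = 12, s_4 = 0, s_5 = 6, s_6 = 3, s_7 = 11, s_8 = 7, s_9 = 9, s_{10} = 8, s_{11} = 2, s_{12} = 5, s_{13} = 10.
Since s_{13} = s_1 = 10, the sequence is periodic with period 12.

12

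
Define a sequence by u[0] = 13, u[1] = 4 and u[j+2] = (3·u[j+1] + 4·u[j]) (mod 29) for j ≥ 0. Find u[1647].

u[0] = 13,  u[1] = 4,  u[2] = 6,  u[3] = 5,  u[4] = 10,  u[5] = 21,  u[6] = 16,  u[7] = 16,  u[8] = 25,  u[9] = 23,  u[10] = 24,  u[11] = 19,  u[12] = 8,  u[13] = 13,  u[14] = 13,  u[15] = 4.
Since (u[14], u[15]) = (u[0], u[1]) = (13, 4) (two consecutive terms determine the rest), the sequence is periodic with period 14.
So u[1647] = u[0 + ((1647-0) mod 14)] = u[9] = 23.

23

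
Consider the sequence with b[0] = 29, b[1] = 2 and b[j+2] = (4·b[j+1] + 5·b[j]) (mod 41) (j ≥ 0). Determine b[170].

b[0] = 29,  b[1] = 2,  b[2] = 30,  b[3] = 7,  b[4] = 14,  b[5] = 9,  b[6] = 24,  b[7] = 18,  b[8] = 28,  b[9] = 38,  b[10] = 5,  b[11] = 5,  b[12] = 4,  b[13] = 0,  b[14] = 20,  b[15] = 39,  b[16] = 10,  b[17] = 30,  b[18] = 6,  b[19] = 10,  b[20] = 29,  b[21] = 2.
Since (b[20], b[21]) = (b[0], b[1]) = (29, 2) (two consecutive terms determine the rest), the sequence is periodic with period 20.
So b[170] = b[0 + ((170-0) mod 20)] = b[10] = 5.

5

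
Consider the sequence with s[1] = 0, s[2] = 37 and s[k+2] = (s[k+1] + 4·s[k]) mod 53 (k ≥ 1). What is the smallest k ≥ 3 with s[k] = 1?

We have s[1] = 0; s[2] = 37; s[3] = 37; s[4] = 26; s[5] = 15; s[6] = 13; s[7] = 20; s[8] = 19; s[9] = 46; s[10] = 16; s[11] = 41; s[12] = 52; s[13] = 4; s[14] = 0; s[15] = 16; s[16] = 16; s[17] = 27; s[18] = 38; s[19] = 40; s[20] = 33; s[21] = 34; s[22] = 7; s[23] = 37; s[24] = 12; s[25] = 1; s[26] = 49; s[27] = 0; s[28] = 37.
Since (s[27], s[28]) = (s[1], s[2]) = (0, 37) (two consecutive terms determine the rest), the sequence is periodic with period 26.
The value 1 first appears (with k ≥ 3) at s[25].

25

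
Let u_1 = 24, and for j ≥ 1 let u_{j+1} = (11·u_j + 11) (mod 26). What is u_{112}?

23

We have u_1 = 24, u_2 = 15, u_3 = 20, u_4 = 23, u_5 = 4, u_6 = 3, u_7 = 18, u_8 = 1, u_9 = 22, u_{10} = 19, u_{11} = 12, u_{12} = 13, u_{13} = 24.
Since u_{13} = u_1 = 24, the sequence is periodic with period 12.
(112 - 1) mod 12 = 3, so u_{112} = u_4 = 23.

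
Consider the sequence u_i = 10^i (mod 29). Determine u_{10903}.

2

u_0 = 1, u_1 = 10, u_2 = 13, u_3 = 14, u_4 = 24, u_5 = 8, u_6 = 22, u_7 = 17, u_8 = 25, u_9 = 18, u_{10} = 6, u_{11} = 2, u_{12} = 20, u_{13} = 26, u_{14} = 28, u_{15} = 19, u_{16} = 16, u_{17} = 15, u_{18} = 5, u_{19} = 21, u_{20} = 7, u_{21} = 12, u_{22} = 4, u_{23} = 11, u_{24} = 23, u_{25} = 27, u_{26} = 9, u_{27} = 3, u_{28} = 1.
Since u_{28} = u_0 = 1, the sequence is periodic with period 28.
(10903 - 0) mod 28 = 11, so u_{10903} = u_{11} = 2.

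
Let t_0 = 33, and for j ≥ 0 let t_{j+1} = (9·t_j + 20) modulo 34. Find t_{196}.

13

We have t_0 = 33,  t_1 = 11,  t_2 = 17,  t_3 = 3,  t_4 = 13,  t_5 = 1,  t_6 = 29,  t_7 = 9,  t_8 = 33.
The sequence repeats with period 8.
So t_{196} = t_{0 + ((196-0) mod 8)} = t_4 = 13.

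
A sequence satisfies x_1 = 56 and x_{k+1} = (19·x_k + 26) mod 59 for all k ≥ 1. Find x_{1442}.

x_1 = 56; x_2 = 28; x_3 = 27; x_4 = 8; x_5 = 1; x_6 = 45; x_7 = 55; x_8 = 9; x_9 = 20; x_{10} = 52; x_{11} = 11; x_{12} = 58; x_{13} = 7; x_{14} = 41; x_{15} = 38; x_{16} = 40; x_{17} = 19; x_{18} = 33; x_{19} = 4; x_{20} = 43; x_{21} = 17; x_{22} = 54; x_{23} = 49; x_{24} = 13; x_{25} = 37; x_{26} = 21; x_{27} = 12; x_{28} = 18; x_{29} = 14; x_{30} = 56.
The sequence repeats with period 29.
(1442 - 1) mod 29 = 20, so x_{1442} = x_{21} = 17.

17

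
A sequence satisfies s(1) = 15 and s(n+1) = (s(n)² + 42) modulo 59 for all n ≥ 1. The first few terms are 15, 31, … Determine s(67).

s(1) = 15,  s(2) = 31,  s(3) = 0,  s(4) = 42,  s(5) = 36,  s(6) = 40,  s(7) = 49,  s(8) = 24,  s(9) = 28,  s(10) = 0.
Since s(10) = s(3) = 0, the sequence is eventually periodic: after a pre-period of length 2 it cycles with period 7.
For n ≥ 3, s(n) depends only on (n - 3) mod 7. (67 - 3) mod 7 = 1, so s(67) = s(4) = 42.

42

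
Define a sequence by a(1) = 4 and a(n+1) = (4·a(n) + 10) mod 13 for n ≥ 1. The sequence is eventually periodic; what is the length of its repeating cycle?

Listing terms: a(1) = 4,  a(2) = 0,  a(3) = 10,  a(4) = 11,  a(5) = 2,  a(6) = 5,  a(7) = 4.
Since a(7) = a(1) = 4, the sequence is periodic with period 6.

6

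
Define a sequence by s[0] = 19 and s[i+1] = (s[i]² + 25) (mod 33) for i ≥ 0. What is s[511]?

23

Computing terms: s[0] = 19,  s[1] = 23,  s[2] = 26,  s[3] = 8,  s[4] = 23.
Since s[4] = s[1] = 23, the sequence is eventually periodic: after a pre-period of length 1 it cycles with period 3.
For i ≥ 1, s[i] depends only on (i - 1) mod 3. (511 - 1) mod 3 = 0, so s[511] = s[1] = 23.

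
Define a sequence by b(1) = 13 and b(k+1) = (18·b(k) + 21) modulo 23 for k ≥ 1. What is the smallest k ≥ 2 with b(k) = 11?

3

Listing terms: b(1) = 13, b(2) = 2, b(3) = 11, b(4) = 12, b(5) = 7, b(6) = 9, b(7) = 22, b(8) = 3, b(9) = 6, b(10) = 14, b(11) = 20, b(12) = 13.
The sequence repeats with period 11.
The value 11 first appears (with k ≥ 2) at b(3).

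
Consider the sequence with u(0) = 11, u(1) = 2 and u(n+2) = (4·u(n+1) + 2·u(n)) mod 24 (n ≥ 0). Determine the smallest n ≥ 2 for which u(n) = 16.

9

Listing terms: u(0) = 11,  u(1) = 2,  u(2) = 6,  u(3) = 4,  u(4) = 4,  u(5) = 0,  u(6) = 8,  u(7) = 8,  u(8) = 0,  u(9) = 16,  u(10) = 16,  u(11) = 0,  u(12) = 8.
Since (u(11), u(12)) = (u(5), u(6)) = (0, 8) (two consecutive terms determine the rest), the sequence is eventually periodic: after a pre-period of length 5 it cycles with period 6.
The value 16 first appears (with n ≥ 2) at u(9).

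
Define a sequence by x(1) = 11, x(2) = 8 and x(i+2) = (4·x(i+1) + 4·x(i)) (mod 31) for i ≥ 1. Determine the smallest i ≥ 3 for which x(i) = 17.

We have x(1) = 11, x(2) = 8, x(3) = 14, x(4) = 26, x(5) = 5, x(6) = 0, x(7) = 20, x(8) = 18, x(9) = 28, x(10) = 29, x(11) = 11, x(12) = 5, x(13) = 2, x(14) = 28, x(15) = 27, x(16) = 3, x(17) = 27, x(18) = 27, x(19) = 30, x(20) = 11, x(21) = 9, x(22) = 18, x(23) = 15, x(24) = 8, x(25) = 30, x(26) = 28, x(27) = 15, x(28) = 17, x(29) = 4, x(30) = 22, x(31) = 11, x(32) = 8.
Since (x(31), x(32)) = (x(1), x(2)) = (11, 8) (two consecutive terms determine the rest), the sequence is periodic with period 30.
The value 17 first appears (with i ≥ 3) at x(28).

28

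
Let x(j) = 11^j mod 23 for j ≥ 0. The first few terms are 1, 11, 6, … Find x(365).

17

x(0) = 1; x(1) = 11; x(2) = 6; x(3) = 20; x(4) = 13; x(5) = 5; x(6) = 9; x(7) = 7; x(8) = 8; x(9) = 19; x(10) = 2; x(11) = 22; x(12) = 12; x(13) = 17; x(14) = 3; x(15) = 10; x(16) = 18; x(17) = 14; x(18) = 16; x(19) = 15; x(20) = 4; x(21) = 21; x(22) = 1.
Since x(22) = x(0) = 1, the sequence is periodic with period 22.
So x(365) = x(0 + ((365-0) mod 22)) = x(13) = 17.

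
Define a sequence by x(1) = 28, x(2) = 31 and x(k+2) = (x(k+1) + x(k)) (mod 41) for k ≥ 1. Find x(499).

x(1) = 28, x(2) = 31, x(3) = 18, x(4) = 8, x(5) = 26, x(6) = 34, x(7) = 19, x(8) = 12, x(9) = 31, x(10) = 2, x(11) = 33, x(12) = 35, x(13) = 27, x(14) = 21, x(15) = 7, x(16) = 28, x(17) = 35, x(18) = 22, x(19) = 16, x(20) = 38, x(21) = 13, x(22) = 10, x(23) = 23, x(24) = 33, x(25) = 15, x(26) = 7, x(27) = 22, x(28) = 29, x(29) = 10, x(30) = 39, x(31) = 8, x(32) = 6, x(33) = 14, x(34) = 20, x(35) = 34, x(36) = 13, x(37) = 6, x(38) = 19, x(39) = 25, x(40) = 3, x(41) = 28, x(42) = 31.
The sequence repeats with period 40.
So x(499) = x(1 + ((499-1) mod 40)) = x(19) = 16.

16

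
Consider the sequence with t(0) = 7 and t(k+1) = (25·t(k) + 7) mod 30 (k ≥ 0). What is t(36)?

We have t(0) = 7; t(1) = 2; t(2) = 27; t(3) = 22; t(4) = 17; t(5) = 12; t(6) = 7.
The sequence repeats with period 6.
So t(36) = t(0 + ((36-0) mod 6)) = t(0) = 7.

7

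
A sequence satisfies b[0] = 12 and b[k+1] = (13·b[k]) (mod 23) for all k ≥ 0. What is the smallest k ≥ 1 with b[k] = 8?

10

Listing terms: b[0] = 12, b[1] = 18, b[2] = 4, b[3] = 6, b[4] = 9, b[5] = 2, b[6] = 3, b[7] = 16, b[8] = 1, b[9] = 13, b[10] = 8, b[11] = 12.
Since b[11] = b[0] = 12, the sequence is periodic with period 11.
The value 8 first appears (with k ≥ 1) at b[10].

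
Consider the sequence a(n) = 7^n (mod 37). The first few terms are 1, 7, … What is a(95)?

We have a(0) = 1; a(1) = 7; a(2) = 12; a(3) = 10; a(4) = 33; a(5) = 9; a(6) = 26; a(7) = 34; a(8) = 16; a(9) = 1.
Since a(9) = a(0) = 1, the sequence is periodic with period 9.
So a(95) = a(0 + ((95-0) mod 9)) = a(5) = 9.

9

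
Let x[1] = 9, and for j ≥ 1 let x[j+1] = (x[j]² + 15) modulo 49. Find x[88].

Listing terms: x[1] = 9; x[2] = 47; x[3] = 19; x[4] = 33; x[5] = 26; x[6] = 5; x[7] = 40; x[8] = 47.
Since x[8] = x[2] = 47, the sequence is eventually periodic: after a pre-period of length 1 it cycles with period 6.
For j ≥ 2, x[j] depends only on (j - 2) mod 6. (88 - 2) mod 6 = 2, so x[88] = x[4] = 33.

33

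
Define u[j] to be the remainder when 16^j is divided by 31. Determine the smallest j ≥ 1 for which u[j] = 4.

3

Computing terms: u[0] = 1,  u[1] = 16,  u[2] = 8,  u[3] = 4,  u[4] = 2,  u[5] = 1.
The sequence repeats with period 5.
The value 4 first appears (with j ≥ 1) at u[3].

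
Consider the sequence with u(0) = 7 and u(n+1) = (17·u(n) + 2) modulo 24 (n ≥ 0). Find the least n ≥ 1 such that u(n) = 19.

2

Computing terms: u(0) = 7; u(1) = 1; u(2) = 19; u(3) = 13; u(4) = 7.
Since u(4) = u(0) = 7, the sequence is periodic with period 4.
The value 19 first appears (with n ≥ 1) at u(2).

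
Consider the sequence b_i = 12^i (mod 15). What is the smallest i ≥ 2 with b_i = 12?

Listing terms: b_1 = 12; b_2 = 9; b_3 = 3; b_4 = 6; b_5 = 12.
The sequence repeats with period 4.
The value 12 next appears (with i ≥ 2) at b_5.

5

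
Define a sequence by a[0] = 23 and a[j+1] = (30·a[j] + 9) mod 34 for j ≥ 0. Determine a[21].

19

a[0] = 23; a[1] = 19; a[2] = 1; a[3] = 5; a[4] = 23.
Since a[4] = a[0] = 23, the sequence is periodic with period 4.
(21 - 0) mod 4 = 1, so a[21] = a[1] = 19.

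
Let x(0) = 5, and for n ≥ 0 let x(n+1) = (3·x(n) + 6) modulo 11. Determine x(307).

Listing terms: x(0) = 5; x(1) = 10; x(2) = 3; x(3) = 4; x(4) = 7; x(5) = 5.
Since x(5) = x(0) = 5, the sequence is periodic with period 5.
(307 - 0) mod 5 = 2, so x(307) = x(2) = 3.

3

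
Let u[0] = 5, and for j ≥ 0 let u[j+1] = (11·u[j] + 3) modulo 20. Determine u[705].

Listing terms: u[0] = 5,  u[1] = 18,  u[2] = 1,  u[3] = 14,  u[4] = 17,  u[5] = 10,  u[6] = 13,  u[7] = 6,  u[8] = 9,  u[9] = 2,  u[10] = 5.
The sequence repeats with period 10.
(705 - 0) mod 10 = 5, so u[705] = u[5] = 10.

10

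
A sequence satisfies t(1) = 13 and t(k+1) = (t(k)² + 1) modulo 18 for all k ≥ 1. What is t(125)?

Listing terms: t(1) = 13, t(2) = 8, t(3) = 11, t(4) = 14, t(5) = 17, t(6) = 2, t(7) = 5, t(8) = 8.
Since t(8) = t(2) = 8, the sequence is eventually periodic: after a pre-period of length 1 it cycles with period 6.
For k ≥ 2, t(k) depends only on (k - 2) mod 6. (125 - 2) mod 6 = 3, so t(125) = t(5) = 17.

17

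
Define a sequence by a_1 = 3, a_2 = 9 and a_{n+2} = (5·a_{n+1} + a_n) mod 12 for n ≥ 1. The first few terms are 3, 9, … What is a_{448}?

We have a_1 = 3,  a_2 = 9,  a_3 = 0,  a_4 = 9,  a_5 = 9,  a_6 = 6,  a_7 = 3,  a_8 = 9.
The sequence repeats with period 6.
(448 - 1) mod 6 = 3, so a_{448} = a_4 = 9.

9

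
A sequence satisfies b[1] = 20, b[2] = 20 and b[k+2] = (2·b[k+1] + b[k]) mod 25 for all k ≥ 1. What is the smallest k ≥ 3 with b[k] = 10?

Listing terms: b[1] = 20; b[2] = 20; b[3] = 10; b[4] = 15; b[5] = 15; b[6] = 20; b[7] = 5; b[8] = 5; b[9] = 15; b[10] = 10; b[11] = 10; b[12] = 5; b[13] = 20; b[14] = 20.
The sequence repeats with period 12.
The value 10 first appears (with k ≥ 3) at b[3].

3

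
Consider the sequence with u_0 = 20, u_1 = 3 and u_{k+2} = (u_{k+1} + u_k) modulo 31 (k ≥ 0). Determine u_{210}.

Listing terms: u_0 = 20; u_1 = 3; u_2 = 23; u_3 = 26; u_4 = 18; u_5 = 13; u_6 = 0; u_7 = 13; u_8 = 13; u_9 = 26; u_{10} = 8; u_{11} = 3; u_{12} = 11; u_{13} = 14; u_{14} = 25; u_{15} = 8; u_{16} = 2; u_{17} = 10; u_{18} = 12; u_{19} = 22; u_{20} = 3; u_{21} = 25; u_{22} = 28; u_{23} = 22; u_{24} = 19; u_{25} = 10; u_{26} = 29; u_{27} = 8; u_{28} = 6; u_{29} = 14; u_{30} = 20; u_{31} = 3.
The sequence repeats with period 30.
(210 - 0) mod 30 = 0, so u_{210} = u_0 = 20.

20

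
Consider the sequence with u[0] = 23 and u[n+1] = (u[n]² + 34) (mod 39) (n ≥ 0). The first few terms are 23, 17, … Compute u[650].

11

u[0] = 23,  u[1] = 17,  u[2] = 11,  u[3] = 38,  u[4] = 35,  u[5] = 11.
Since u[5] = u[2] = 11, the sequence is eventually periodic: after a pre-period of length 2 it cycles with period 3.
For n ≥ 2, u[n] depends only on (n - 2) mod 3. (650 - 2) mod 3 = 0, so u[650] = u[2] = 11.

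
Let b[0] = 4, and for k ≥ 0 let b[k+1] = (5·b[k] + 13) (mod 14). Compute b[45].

7

Computing terms: b[0] = 4, b[1] = 5, b[2] = 10, b[3] = 7, b[4] = 6, b[5] = 1, b[6] = 4.
The sequence repeats with period 6.
So b[45] = b[0 + ((45-0) mod 6)] = b[3] = 7.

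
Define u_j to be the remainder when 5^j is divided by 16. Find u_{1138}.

9

Listing terms: u_0 = 1,  u_1 = 5,  u_2 = 9,  u_3 = 13,  u_4 = 1.
Since u_4 = u_0 = 1, the sequence is periodic with period 4.
So u_{1138} = u_{0 + ((1138-0) mod 4)} = u_2 = 9.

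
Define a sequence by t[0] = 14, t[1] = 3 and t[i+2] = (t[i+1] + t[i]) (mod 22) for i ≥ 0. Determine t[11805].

2

Computing terms: t[0] = 14, t[1] = 3, t[2] = 17, t[3] = 20, t[4] = 15, t[5] = 13, t[6] = 6, t[7] = 19, t[8] = 3, t[9] = 0, t[10] = 3, t[11] = 3, t[12] = 6, t[13] = 9, t[14] = 15, t[15] = 2, t[16] = 17, t[17] = 19, t[18] = 14, t[19] = 11, t[20] = 3, t[21] = 14, t[22] = 17, t[23] = 9, t[24] = 4, t[25] = 13, t[26] = 17, t[27] = 8, t[28] = 3, t[29] = 11, t[30] = 14, t[31] = 3.
The sequence repeats with period 30.
So t[11805] = t[0 + ((11805-0) mod 30)] = t[15] = 2.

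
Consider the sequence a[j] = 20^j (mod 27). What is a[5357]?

We have a[0] = 1, a[1] = 20, a[2] = 22, a[3] = 8, a[4] = 25, a[5] = 14, a[6] = 10, a[7] = 11, a[8] = 4, a[9] = 26, a[10] = 7, a[11] = 5, a[12] = 19, a[13] = 2, a[14] = 13, a[15] = 17, a[16] = 16, a[17] = 23, a[18] = 1.
Since a[18] = a[0] = 1, the sequence is periodic with period 18.
So a[5357] = a[0 + ((5357-0) mod 18)] = a[11] = 5.

5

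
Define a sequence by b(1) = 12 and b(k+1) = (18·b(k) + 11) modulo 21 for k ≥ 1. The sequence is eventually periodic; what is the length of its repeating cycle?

Listing terms: b(1) = 12,  b(2) = 17,  b(3) = 2,  b(4) = 5,  b(5) = 17.
Since b(5) = b(2) = 17, the sequence is eventually periodic: after a pre-period of length 1 it cycles with period 3.

3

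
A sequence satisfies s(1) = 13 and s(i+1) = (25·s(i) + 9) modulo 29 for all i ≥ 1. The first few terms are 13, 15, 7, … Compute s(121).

We have s(1) = 13, s(2) = 15, s(3) = 7, s(4) = 10, s(5) = 27, s(6) = 17, s(7) = 28, s(8) = 13.
The sequence repeats with period 7.
So s(121) = s(1 + ((121-1) mod 7)) = s(2) = 15.

15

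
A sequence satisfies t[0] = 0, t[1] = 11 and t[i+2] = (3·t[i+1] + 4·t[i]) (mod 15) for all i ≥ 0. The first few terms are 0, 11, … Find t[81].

Computing terms: t[0] = 0, t[1] = 11, t[2] = 3, t[3] = 8, t[4] = 6, t[5] = 5, t[6] = 9, t[7] = 2, t[8] = 12, t[9] = 14, t[10] = 0, t[11] = 11.
Since (t[10], t[11]) = (t[0], t[1]) = (0, 11) (two consecutive terms determine the rest), the sequence is periodic with period 10.
(81 - 0) mod 10 = 1, so t[81] = t[1] = 11.

11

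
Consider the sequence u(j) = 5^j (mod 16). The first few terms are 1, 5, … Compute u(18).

Listing terms: u(0) = 1, u(1) = 5, u(2) = 9, u(3) = 13, u(4) = 1.
Since u(4) = u(0) = 1, the sequence is periodic with period 4.
So u(18) = u(0 + ((18-0) mod 4)) = u(2) = 9.

9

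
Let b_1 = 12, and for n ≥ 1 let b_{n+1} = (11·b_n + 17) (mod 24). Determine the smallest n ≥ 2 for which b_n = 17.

4

We have b_1 = 12,  b_2 = 5,  b_3 = 0,  b_4 = 17,  b_5 = 12.
The sequence repeats with period 4.
The value 17 first appears (with n ≥ 2) at b_4.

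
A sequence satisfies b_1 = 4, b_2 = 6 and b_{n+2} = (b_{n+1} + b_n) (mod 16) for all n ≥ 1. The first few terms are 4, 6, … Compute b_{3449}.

Listing terms: b_1 = 4,  b_2 = 6,  b_3 = 10,  b_4 = 0,  b_5 = 10,  b_6 = 10,  b_7 = 4,  b_8 = 14,  b_9 = 2,  b_{10} = 0,  b_{11} = 2,  b_{12} = 2,  b_{13} = 4,  b_{14} = 6.
The sequence repeats with period 12.
(3449 - 1) mod 12 = 4, so b_{3449} = b_5 = 10.

10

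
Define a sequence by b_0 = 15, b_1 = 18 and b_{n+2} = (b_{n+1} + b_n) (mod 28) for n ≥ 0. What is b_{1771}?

b_0 = 15, b_1 = 18, b_2 = 5, b_3 = 23, b_4 = 0, b_5 = 23, b_6 = 23, b_7 = 18, b_8 = 13, b_9 = 3, b_{10} = 16, b_{11} = 19, b_{12} = 7, b_{13} = 26, b_{14} = 5, b_{15} = 3, b_{16} = 8, b_{17} = 11, b_{18} = 19, b_{19} = 2, b_{20} = 21, b_{21} = 23, b_{22} = 16, b_{23} = 11, b_{24} = 27, b_{25} = 10, b_{26} = 9, b_{27} = 19, b_{28} = 0, b_{29} = 19, b_{30} = 19, b_{31} = 10, b_{32} = 1, b_{33} = 11, b_{34} = 12, b_{35} = 23, b_{36} = 7, b_{37} = 2, b_{38} = 9, b_{39} = 11, b_{40} = 20, b_{41} = 3, b_{42} = 23, b_{43} = 26, b_{44} = 21, b_{45} = 19, b_{46} = 12, b_{47} = 3, b_{48} = 15, b_{49} = 18.
Since (b_{48}, b_{49}) = (b_0, b_1) = (15, 18) (two consecutive terms determine the rest), the sequence is periodic with period 48.
So b_{1771} = b_{0 + ((1771-0) mod 48)} = b_{43} = 26.

26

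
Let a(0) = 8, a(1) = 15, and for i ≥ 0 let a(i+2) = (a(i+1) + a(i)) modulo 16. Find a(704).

a(0) = 8,  a(1) = 15,  a(2) = 7,  a(3) = 6,  a(4) = 13,  a(5) = 3,  a(6) = 0,  a(7) = 3,  a(8) = 3,  a(9) = 6,  a(10) = 9,  a(11) = 15,  a(12) = 8,  a(13) = 7,  a(14) = 15,  a(15) = 6,  a(16) = 5,  a(17) = 11,  a(18) = 0,  a(19) = 11,  a(20) = 11,  a(21) = 6,  a(22) = 1,  a(23) = 7,  a(24) = 8,  a(25) = 15.
The sequence repeats with period 24.
(704 - 0) mod 24 = 8, so a(704) = a(8) = 3.

3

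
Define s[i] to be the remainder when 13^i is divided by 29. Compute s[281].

Computing terms: s[0] = 1, s[1] = 13, s[2] = 24, s[3] = 22, s[4] = 25, s[5] = 6, s[6] = 20, s[7] = 28, s[8] = 16, s[9] = 5, s[10] = 7, s[11] = 4, s[12] = 23, s[13] = 9, s[14] = 1.
Since s[14] = s[0] = 1, the sequence is periodic with period 14.
(281 - 0) mod 14 = 1, so s[281] = s[1] = 13.

13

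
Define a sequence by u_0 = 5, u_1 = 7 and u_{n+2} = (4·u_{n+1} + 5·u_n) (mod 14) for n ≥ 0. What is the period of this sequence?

6

We have u_0 = 5; u_1 = 7; u_2 = 11; u_3 = 9; u_4 = 7; u_5 = 3; u_6 = 5; u_7 = 7.
Since (u_6, u_7) = (u_0, u_1) = (5, 7) (two consecutive terms determine the rest), the sequence is periodic with period 6.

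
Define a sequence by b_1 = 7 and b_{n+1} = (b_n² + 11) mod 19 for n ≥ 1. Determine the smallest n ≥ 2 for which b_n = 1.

3

b_1 = 7, b_2 = 3, b_3 = 1, b_4 = 12, b_5 = 3.
Since b_5 = b_2 = 3, the sequence is eventually periodic: after a pre-period of length 1 it cycles with period 3.
The value 1 first appears (with n ≥ 2) at b_3.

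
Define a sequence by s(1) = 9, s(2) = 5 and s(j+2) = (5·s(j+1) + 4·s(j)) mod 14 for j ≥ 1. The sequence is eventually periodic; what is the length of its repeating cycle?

s(1) = 9; s(2) = 5; s(3) = 5; s(4) = 3; s(5) = 7; s(6) = 5; s(7) = 11; s(8) = 5; s(9) = 13; s(10) = 1; s(11) = 1; s(12) = 9; s(13) = 7; s(14) = 1; s(15) = 5; s(16) = 1; s(17) = 11; s(18) = 3; s(19) = 3; s(20) = 13; s(21) = 7; s(22) = 3; s(23) = 1; s(24) = 3; s(25) = 5; s(26) = 9; s(27) = 9; s(28) = 11; s(29) = 7; s(30) = 9; s(31) = 3; s(32) = 9; s(33) = 1; s(34) = 13; s(35) = 13; s(36) = 5; s(37) = 7; s(38) = 13; s(39) = 9; s(40) = 13; s(41) = 3; s(42) = 11; s(43) = 11; s(44) = 1; s(45) = 7; s(46) = 11; s(47) = 13; s(48) = 11; s(49) = 9; s(50) = 5.
Since (s(49), s(50)) = (s(1), s(2)) = (9, 5) (two consecutive terms determine the rest), the sequence is periodic with period 48.

48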